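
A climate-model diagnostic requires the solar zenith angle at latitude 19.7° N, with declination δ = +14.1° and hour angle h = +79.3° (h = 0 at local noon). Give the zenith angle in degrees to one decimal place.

cos θ_z = sin φ sin δ + cos φ cos δ cos h = 0.082121 + 0.169533 = 0.251654.
θ_z = arccos(0.251654) = 75.4°.

θ_z = 75.4°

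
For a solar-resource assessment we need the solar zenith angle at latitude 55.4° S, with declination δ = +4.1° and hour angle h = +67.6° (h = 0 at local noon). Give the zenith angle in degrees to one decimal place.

cos θ_z = sin φ sin δ + cos φ cos δ cos h = -0.058852 + 0.215835 = 0.156983.
θ_z = arccos(0.156983) = 81.0°.

θ_z = 81.0°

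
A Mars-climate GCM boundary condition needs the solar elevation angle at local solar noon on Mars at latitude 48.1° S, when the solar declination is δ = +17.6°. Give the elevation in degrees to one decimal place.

At local noon the hour angle is zero, so the zenith angle equals |φ − δ| = |-48.1° − (+17.600°)| = 65.700°.
Elevation = 90° − 65.700° = 24.3°.

24.3°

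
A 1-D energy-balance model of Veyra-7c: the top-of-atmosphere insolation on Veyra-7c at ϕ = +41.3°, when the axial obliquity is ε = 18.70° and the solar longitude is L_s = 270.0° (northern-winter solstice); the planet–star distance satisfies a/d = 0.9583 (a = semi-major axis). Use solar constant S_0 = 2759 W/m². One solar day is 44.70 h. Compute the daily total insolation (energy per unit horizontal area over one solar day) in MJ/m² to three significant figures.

Solar declination: sin δ = sin ε · sin L_s = sin 18.70° × sin 270.0° = -0.32061, so δ = -18.700°.
cos h₀ = −tan(+41.3°) tan(-18.700°) = 0.2974, h₀ = 1.2689 rad.
Bracket: h₀ sin ϕ sin δ + cos ϕ cos δ sin h₀ = 1.2689×0.66000×-0.32061 + 0.75126×0.94721×0.95476 = -0.268503 + 0.679408 = 0.410905.
Inverse-square distance factor (a/d)² = 0.9583² = 0.918339.
Q̄ = (S_0/π) × 0.918339 × [bracket] = (2759/π) × 0.918339 × 0.410905 = 331.40 W/m².
Daily total = Q̄ × 44.70 h × 3600 s/h = 331.40 × 44.70 × 3600 / 10⁶ = 53.33 MJ/m².

53.3 MJ/m²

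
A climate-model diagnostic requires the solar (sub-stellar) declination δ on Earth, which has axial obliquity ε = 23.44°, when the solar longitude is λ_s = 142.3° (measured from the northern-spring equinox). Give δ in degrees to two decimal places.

δ = +14.08°

sin δ = sin ε · sin λ_s = sin 23.44° × sin 142.3° = 0.243258.
δ = arcsin(0.243258) = +14.08°.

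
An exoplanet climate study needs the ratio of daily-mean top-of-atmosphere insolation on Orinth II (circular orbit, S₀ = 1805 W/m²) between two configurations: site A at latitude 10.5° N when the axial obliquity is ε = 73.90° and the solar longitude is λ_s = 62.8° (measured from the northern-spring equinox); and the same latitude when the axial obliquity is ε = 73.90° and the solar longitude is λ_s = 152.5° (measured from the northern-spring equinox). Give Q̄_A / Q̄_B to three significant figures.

— Configuration A (φ=+10.5°):
Solar declination: sin δ = sin ε · sin λ_s = sin 73.90° × sin 62.8° = 0.85453, so δ = +58.708°.
cos H₀ = −tan(+10.5°) tan(+58.708°) = -0.3049, H₀ = 1.8807 rad.
Bracket: H₀ sin φ sin δ + cos φ cos δ sin H₀ = 1.8807×0.18224×0.85453 + 0.98325×0.51940×0.95238 = 0.292881 + 0.486381 = 0.779262.
Q̄ = (S₀/π) × [bracket] = (1805/π) × 0.779262 = 447.72 W/m².
— Configuration B (φ=+10.5°):
Solar declination: sin δ = sin ε · sin λ_s = sin 73.90° × sin 152.5° = 0.44364, so δ = +26.336°.
cos H₀ = −tan(+10.5°) tan(+26.336°) = -0.0917, H₀ = 1.6627 rad.
Bracket: H₀ sin φ sin δ + cos φ cos δ sin H₀ = 1.6627×0.18224×0.44364 + 0.98325×0.89621×0.99578 = 0.134428 + 0.877480 = 1.011908.
Q̄ = (S₀/π) × [bracket] = (1805/π) × 1.011908 = 581.39 W/m².
Ratio Q̄_A / Q̄_B = 447.72 / 581.39 = 0.7701.

Q̄_A / Q̄_B ≈ 0.770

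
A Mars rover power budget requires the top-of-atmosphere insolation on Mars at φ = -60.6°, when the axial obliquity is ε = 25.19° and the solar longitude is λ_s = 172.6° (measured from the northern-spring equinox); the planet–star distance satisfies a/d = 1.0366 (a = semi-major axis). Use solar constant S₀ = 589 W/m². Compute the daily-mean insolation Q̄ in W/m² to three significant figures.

Solar declination: sin δ = sin ε · sin λ_s = sin 25.19° × sin 172.6° = 0.05482, so δ = +3.142°.
cos H₀ = −tan(-60.6°) tan(+3.142°) = 0.0974, H₀ = 1.4732 rad.
Bracket: H₀ sin φ sin δ + cos φ cos δ sin H₀ = 1.4732×-0.87121×0.05482 + 0.49090×0.99850×0.99524 = -0.070360 + 0.487830 = 0.417470.
Inverse-square distance factor (a/d)² = 1.0366² = 1.074540.
Q̄ = (S₀/π) × 1.074540 × [bracket] = (589/π) × 1.074540 × 0.417470 = 84.10 W/m².

Q̄ ≈ 84.1 W/m²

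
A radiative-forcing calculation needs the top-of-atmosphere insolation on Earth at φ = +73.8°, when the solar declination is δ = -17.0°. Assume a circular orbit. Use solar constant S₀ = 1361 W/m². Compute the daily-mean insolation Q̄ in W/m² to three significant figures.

cos H₀ = −tan(+73.8°) tan(-17.000°) = 1.0523 ≥ 1 ⇒ polar night, H₀ = 0 and Q̄ = 0.

Q̄ ≈ 0.00 W/m²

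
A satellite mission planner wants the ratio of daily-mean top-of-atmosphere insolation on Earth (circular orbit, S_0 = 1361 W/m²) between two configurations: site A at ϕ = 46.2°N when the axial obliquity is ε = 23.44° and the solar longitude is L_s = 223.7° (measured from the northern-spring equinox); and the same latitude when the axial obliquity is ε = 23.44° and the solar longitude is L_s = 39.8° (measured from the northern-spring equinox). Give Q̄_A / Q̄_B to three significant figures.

— Configuration A (ϕ=+46.2°):
Solar declination: sin δ = sin ε · sin L_s = sin 23.44° × sin 223.7° = -0.27483, so δ = -15.952°.
cos h₀ = −tan(+46.2°) tan(-15.952°) = 0.2981, h₀ = 1.2681 rad.
Bracket: h₀ sin ϕ sin δ + cos ϕ cos δ sin h₀ = 1.2681×0.72176×-0.27483 + 0.69214×0.96149×0.95455 = -0.251542 + 0.635239 = 0.383697.
Q̄ = (S_0/π) × [bracket] = (1361/π) × 0.383697 = 166.23 W/m².
— Configuration B (ϕ=+46.2°):
Solar declination: sin δ = sin ε · sin L_s = sin 23.44° × sin 39.8° = 0.25463, so δ = +14.752°.
cos h₀ = −tan(+46.2°) tan(+14.752°) = -0.2746, h₀ = 1.8489 rad.
Bracket: h₀ sin ϕ sin δ + cos ϕ cos δ sin h₀ = 1.8489×0.72176×0.25463 + 0.69214×0.96704×0.96157 = 0.339794 + 0.643605 = 0.983399.
Q̄ = (S_0/π) × [bracket] = (1361/π) × 0.983399 = 426.03 W/m².
Ratio Q̄_A / Q̄_B = 166.23 / 426.03 = 0.3902.

Q̄_A / Q̄_B ≈ 0.390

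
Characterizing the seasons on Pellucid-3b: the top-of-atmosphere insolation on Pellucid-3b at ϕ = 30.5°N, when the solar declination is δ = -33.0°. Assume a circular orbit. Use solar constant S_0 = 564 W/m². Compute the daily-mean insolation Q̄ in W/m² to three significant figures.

cos h₀ = −tan(+30.5°) tan(-33.000°) = 0.3825, h₀ = 1.1783 rad.
Bracket: h₀ sin ϕ sin δ + cos ϕ cos δ sin h₀ = 1.1783×0.50754×-0.54464 + 0.86163×0.83867×0.92394 = -0.325713 + 0.667661 = 0.341948.
Q̄ = (S_0/π) × [bracket] = (564/π) × 0.341948 = 61.39 W/m².

Q̄ ≈ 61.4 W/m²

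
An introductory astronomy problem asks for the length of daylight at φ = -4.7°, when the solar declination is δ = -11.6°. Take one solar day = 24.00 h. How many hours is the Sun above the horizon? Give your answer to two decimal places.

12.13 h

cos H₀ = −tan φ · tan δ = −tan(-4.7°) × tan(-11.600°) = -0.0169, so H₀ = 1.5877 rad = 90.97°.
Daylight = 2H₀/(2π) × 24.00 h = (1.5877/π) × 24.00 = 12.13 h.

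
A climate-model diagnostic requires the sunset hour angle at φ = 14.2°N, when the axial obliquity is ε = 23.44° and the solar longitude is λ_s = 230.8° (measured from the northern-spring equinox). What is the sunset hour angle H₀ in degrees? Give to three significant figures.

H₀ = 85.3°

Solar declination: sin δ = sin ε · sin λ_s = sin 23.44° × sin 230.8° = -0.30826, so δ = -17.955°.
cos H₀ = −tan φ · tan δ = −tan(+14.2°) × tan(-17.955°) = 0.0820, so H₀ = 1.4887 rad = 85.30°.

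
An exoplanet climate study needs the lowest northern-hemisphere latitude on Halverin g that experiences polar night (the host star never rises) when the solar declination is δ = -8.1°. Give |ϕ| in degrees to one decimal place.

Polar night requires cos h₀ = −tan ϕ tan δ ≥ 1, i.e. tan ϕ tan δ ≤ −1.
The boundary is |tan ϕ| · |tan δ| = 1, so |ϕ| = 90° − |δ| = 90° − 8.1° = 81.9° in the northern hemisphere.

|ϕ| = 81.9°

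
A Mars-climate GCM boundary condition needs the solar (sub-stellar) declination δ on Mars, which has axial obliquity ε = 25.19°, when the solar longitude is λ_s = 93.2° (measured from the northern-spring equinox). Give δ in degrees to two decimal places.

δ = +25.15°

sin δ = sin ε · sin λ_s = sin 25.19° × sin 93.2° = 0.424958.
δ = arcsin(0.424958) = +25.15°.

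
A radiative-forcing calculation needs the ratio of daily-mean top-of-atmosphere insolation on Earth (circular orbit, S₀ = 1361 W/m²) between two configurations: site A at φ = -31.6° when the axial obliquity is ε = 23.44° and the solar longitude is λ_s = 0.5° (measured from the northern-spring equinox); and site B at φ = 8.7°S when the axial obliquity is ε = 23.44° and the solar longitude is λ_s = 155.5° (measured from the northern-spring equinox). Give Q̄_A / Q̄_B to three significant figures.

— Configuration A (φ=-31.6°):
Solar declination: sin δ = sin ε · sin λ_s = sin 23.44° × sin 0.5° = 0.00347, so δ = +0.199°.
cos H₀ = −tan(-31.6°) tan(+0.199°) = 0.0021, H₀ = 1.5687 rad.
Bracket: H₀ sin φ sin δ + cos φ cos δ sin H₀ = 1.5687×-0.52399×0.00347 + 0.85173×0.99999×1.00000 = -0.002852 + 0.851721 = 0.848869.
Q̄ = (S₀/π) × [bracket] = (1361/π) × 0.848869 = 367.75 W/m².
— Configuration B (φ=-8.7°):
Solar declination: sin δ = sin ε · sin λ_s = sin 23.44° × sin 155.5° = 0.16496, so δ = +9.495°.
cos H₀ = −tan(-8.7°) tan(+9.495°) = 0.0256, H₀ = 1.5452 rad.
Bracket: H₀ sin φ sin δ + cos φ cos δ sin H₀ = 1.5452×-0.15126×0.16496 + 0.98849×0.98630×0.99967 = -0.038556 + 0.974626 = 0.936070.
Q̄ = (S₀/π) × [bracket] = (1361/π) × 0.936070 = 405.52 W/m².
Ratio Q̄_A / Q̄_B = 367.75 / 405.52 = 0.9069.

Q̄_A / Q̄_B ≈ 0.907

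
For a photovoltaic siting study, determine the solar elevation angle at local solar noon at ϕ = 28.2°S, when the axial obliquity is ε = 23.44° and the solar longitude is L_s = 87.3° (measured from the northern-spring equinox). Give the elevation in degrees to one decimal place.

38.4°

Solar declination: sin δ = sin ε · sin L_s = sin 23.44° × sin 87.3° = 0.39735, so δ = +23.412°.
At local noon the hour angle is zero, so the zenith angle equals |ϕ − δ| = |-28.2° − (+23.412°)| = 51.612°.
Elevation = 90° − 51.612° = 38.4°.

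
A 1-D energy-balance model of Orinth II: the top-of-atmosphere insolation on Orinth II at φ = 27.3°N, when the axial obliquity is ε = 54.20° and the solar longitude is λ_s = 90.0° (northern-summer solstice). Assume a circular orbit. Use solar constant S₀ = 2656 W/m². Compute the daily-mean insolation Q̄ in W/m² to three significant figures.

Solar declination: sin δ = sin ε · sin λ_s = sin 54.20° × sin 90.0° = 0.81106, so δ = +54.200°.
cos H₀ = −tan(+27.3°) tan(+54.200°) = -0.7156, H₀ = 2.3683 rad.
Bracket: H₀ sin φ sin δ + cos φ cos δ sin H₀ = 2.3683×0.45865×0.81106 + 0.88862×0.58496×0.69847 = 0.880990 + 0.363070 = 1.244060.
Q̄ = (S₀/π) × [bracket] = (2656/π) × 1.244060 = 1052 W/m².

Q̄ ≈ 1.05e+03 W/m²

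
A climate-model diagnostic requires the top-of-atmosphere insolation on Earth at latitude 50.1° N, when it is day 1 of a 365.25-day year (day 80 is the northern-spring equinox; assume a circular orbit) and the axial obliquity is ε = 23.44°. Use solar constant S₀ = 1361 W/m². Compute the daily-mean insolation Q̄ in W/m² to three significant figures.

Solar longitude: λ_s = 360° × (1 − 80)/365.25 = -77.864°, i.e. -77.864° + 360° = 282.136°.
sin δ = sin 23.44° × sin 282.136° = -0.38890, so δ = -22.886°.
cos H₀ = −tan(+50.1°) tan(-22.886°) = 0.5049, H₀ = 1.0416 rad.
Bracket: H₀ sin φ sin δ + cos φ cos δ sin H₀ = 1.0416×0.76717×-0.38890 + 0.64145×0.92128×0.86320 = -0.310764 + 0.510112 = 0.199348.
Q̄ = (S₀/π) × [bracket] = (1361/π) × 0.199348 = 86.36 W/m².

Q̄ ≈ 86.4 W/m²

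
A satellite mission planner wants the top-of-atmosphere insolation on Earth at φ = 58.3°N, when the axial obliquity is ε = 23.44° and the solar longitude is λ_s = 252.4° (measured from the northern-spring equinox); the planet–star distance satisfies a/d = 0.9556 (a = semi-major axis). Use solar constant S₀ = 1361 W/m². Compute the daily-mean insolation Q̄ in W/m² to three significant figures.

Solar declination: sin δ = sin ε · sin λ_s = sin 23.44° × sin 252.4° = -0.37917, so δ = -22.282°.
cos H₀ = −tan(+58.3°) tan(-22.282°) = 0.6635, H₀ = 0.8454 rad.
Bracket: H₀ sin φ sin δ + cos φ cos δ sin H₀ = 0.8454×0.85081×-0.37917 + 0.52547×0.92533×0.74820 = -0.272727 + 0.363800 = 0.091073.
Inverse-square distance factor (a/d)² = 0.9556² = 0.913171.
Q̄ = (S₀/π) × 0.913171 × [bracket] = (1361/π) × 0.913171 × 0.091073 = 36.03 W/m².

Q̄ ≈ 36.0 W/m²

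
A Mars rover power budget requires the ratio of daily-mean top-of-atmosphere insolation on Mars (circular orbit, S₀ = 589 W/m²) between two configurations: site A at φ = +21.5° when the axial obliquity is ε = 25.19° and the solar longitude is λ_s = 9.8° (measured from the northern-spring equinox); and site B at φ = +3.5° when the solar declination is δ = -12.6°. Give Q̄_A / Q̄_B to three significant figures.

— Configuration A (φ=+21.5°):
Solar declination: sin δ = sin ε · sin λ_s = sin 25.19° × sin 9.8° = 0.07244, so δ = +4.154°.
cos H₀ = −tan(+21.5°) tan(+4.154°) = -0.0286, H₀ = 1.5994 rad.
Bracket: H₀ sin φ sin δ + cos φ cos δ sin H₀ = 1.5994×0.36650×0.07244 + 0.93042×0.99737×0.99959 = 0.042463 + 0.927593 = 0.970056.
Q̄ = (S₀/π) × [bracket] = (589/π) × 0.970056 = 181.87 W/m².
— Configuration B (φ=+3.5°):
cos H₀ = −tan(+3.5°) tan(-12.600°) = 0.0137, H₀ = 1.5571 rad.
Bracket: H₀ sin φ sin δ + cos φ cos δ sin H₀ = 1.5571×0.06105×-0.21814 + 0.99813×0.97592×0.99991 = -0.020737 + 0.974007 = 0.953270.
Q̄ = (S₀/π) × [bracket] = (589/π) × 0.953270 = 178.72 W/m².
Ratio Q̄_A / Q̄_B = 181.87 / 178.72 = 1.018.

Q̄_A / Q̄_B ≈ 1.02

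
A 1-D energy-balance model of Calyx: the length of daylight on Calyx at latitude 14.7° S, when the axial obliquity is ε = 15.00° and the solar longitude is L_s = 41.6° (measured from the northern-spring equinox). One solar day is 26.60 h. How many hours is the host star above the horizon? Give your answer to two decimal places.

Solar declination: sin δ = sin ε · sin L_s = sin 15.00° × sin 41.6° = 0.17184, so δ = +9.895°.
cos h₀ = −tan ϕ · tan δ = −tan(-14.7°) × tan(+9.895°) = 0.0458, so h₀ = 1.5250 rad = 87.38°.
Daylight = 2h₀/(2π) × 26.60 h = (1.5250/π) × 26.60 = 12.91 h.

12.91 h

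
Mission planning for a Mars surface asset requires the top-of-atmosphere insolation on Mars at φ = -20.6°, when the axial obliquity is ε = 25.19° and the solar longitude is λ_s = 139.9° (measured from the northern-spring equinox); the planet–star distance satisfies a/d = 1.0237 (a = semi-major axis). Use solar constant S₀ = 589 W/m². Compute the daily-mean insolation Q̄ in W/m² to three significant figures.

Q̄ ≈ 148 W/m²

Solar declination: sin δ = sin ε · sin λ_s = sin 25.19° × sin 139.9° = 0.27415, so δ = +15.912°.
cos H₀ = −tan(-20.6°) tan(+15.912°) = 0.1072, H₀ = 1.4634 rad.
Bracket: H₀ sin φ sin δ + cos φ cos δ sin H₀ = 1.4634×-0.35184×0.27415 + 0.93606×0.96169×0.99424 = -0.141155 + 0.895014 = 0.753859.
Inverse-square distance factor (a/d)² = 1.0237² = 1.047962.
Q̄ = (S₀/π) × 1.047962 × [bracket] = (589/π) × 1.047962 × 0.753859 = 148.1 W/m².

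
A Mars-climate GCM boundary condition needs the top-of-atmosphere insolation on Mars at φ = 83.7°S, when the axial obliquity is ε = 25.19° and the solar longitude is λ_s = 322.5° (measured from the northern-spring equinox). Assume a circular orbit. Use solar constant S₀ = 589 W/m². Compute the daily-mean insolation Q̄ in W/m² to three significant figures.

Q̄ ≈ 152 W/m²

Solar declination: sin δ = sin ε · sin λ_s = sin 25.19° × sin 322.5° = -0.25910, so δ = -15.017°.
cos H₀ = −tan(-83.7°) tan(-15.017°) = -2.4299 ≤ −1 ⇒ polar day, H₀ = π.
Bracket: H₀ sin φ sin δ + cos φ cos δ sin H₀ = 3.1416×-0.99396×-0.25910 + 0.10973×0.96585×0.00000 = 0.809072 + 0.000000 = 0.809072.
Q̄ = (S₀/π) × [bracket] = (589/π) × 0.809072 = 151.7 W/m².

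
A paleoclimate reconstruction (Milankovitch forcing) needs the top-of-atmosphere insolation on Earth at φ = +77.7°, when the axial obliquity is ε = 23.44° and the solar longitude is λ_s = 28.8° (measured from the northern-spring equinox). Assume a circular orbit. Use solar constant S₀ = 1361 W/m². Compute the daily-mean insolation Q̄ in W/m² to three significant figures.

Q̄ ≈ 258 W/m²

Solar declination: sin δ = sin ε · sin λ_s = sin 23.44° × sin 28.8° = 0.19164, so δ = +11.048°.
cos H₀ = −tan(+77.7°) tan(+11.048°) = -0.8955, H₀ = 2.6804 rad.
Bracket: H₀ sin φ sin δ + cos φ cos δ sin H₀ = 2.6804×0.97705×0.19164 + 0.21303×0.98147×0.44502 = 0.501883 + 0.093046 = 0.594929.
Q̄ = (S₀/π) × [bracket] = (1361/π) × 0.594929 = 257.7 W/m².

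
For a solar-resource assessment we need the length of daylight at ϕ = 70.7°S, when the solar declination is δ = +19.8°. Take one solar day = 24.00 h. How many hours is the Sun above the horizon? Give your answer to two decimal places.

0.00 h

cos h₀ = −tan ϕ · tan δ = 1.0281 ≥ 1, so the Sun never rises (polar night) and h₀ = 0.
Daylight = 2h₀/(2π) × 24.00 h = (0.0000/π) × 24.00 = 0.00 h.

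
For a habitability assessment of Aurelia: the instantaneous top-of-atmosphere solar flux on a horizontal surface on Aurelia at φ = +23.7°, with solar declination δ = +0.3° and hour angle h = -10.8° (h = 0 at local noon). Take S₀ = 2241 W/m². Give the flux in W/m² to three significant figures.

cos θ_z = sin φ sin δ + cos φ cos δ cos h = 0.002105 + 0.899431 = 0.901536.
Flux = S₀ · cos θ_z = 2241 × 0.901536 = 2020 W/m².

2.02e+03 W/m²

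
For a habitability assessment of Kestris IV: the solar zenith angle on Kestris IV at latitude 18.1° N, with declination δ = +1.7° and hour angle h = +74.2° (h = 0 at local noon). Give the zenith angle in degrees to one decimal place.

cos θ_z = sin φ sin δ + cos φ cos δ cos h = 0.009217 + 0.258693 = 0.267910.
θ_z = arccos(0.267910) = 74.5°.

θ_z = 74.5°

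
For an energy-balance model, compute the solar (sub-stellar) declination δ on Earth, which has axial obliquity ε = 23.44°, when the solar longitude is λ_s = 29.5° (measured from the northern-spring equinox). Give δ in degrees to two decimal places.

sin δ = sin ε · sin λ_s = sin 23.44° × sin 29.5° = 0.195880.
δ = arcsin(0.195880) = +11.30°.

δ = +11.30°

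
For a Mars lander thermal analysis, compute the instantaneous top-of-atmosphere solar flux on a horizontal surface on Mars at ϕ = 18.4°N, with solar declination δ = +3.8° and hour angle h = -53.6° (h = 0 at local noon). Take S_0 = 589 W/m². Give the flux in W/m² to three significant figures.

343 W/m²

cos θ_z = sin ϕ sin δ + cos ϕ cos δ cos h = 0.020919 + 0.561843 = 0.582762.
Flux = S_0 · cos θ_z = 589 × 0.582762 = 343.2 W/m².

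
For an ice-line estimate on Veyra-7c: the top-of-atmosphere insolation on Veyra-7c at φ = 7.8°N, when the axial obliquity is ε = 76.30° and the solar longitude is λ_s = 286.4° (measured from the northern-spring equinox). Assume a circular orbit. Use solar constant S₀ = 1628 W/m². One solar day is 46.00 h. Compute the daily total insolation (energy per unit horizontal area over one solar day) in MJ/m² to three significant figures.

Solar declination: sin δ = sin ε · sin λ_s = sin 76.30° × sin 286.4° = -0.93202, so δ = -68.752°.
cos H₀ = −tan(+7.8°) tan(-68.752°) = 0.3523, H₀ = 1.2108 rad.
Bracket: H₀ sin φ sin δ + cos φ cos δ sin H₀ = 1.2108×0.13572×-0.93202 + 0.99075×0.36241×0.93589 = -0.153159 + 0.336039 = 0.182880.
Q̄ = (S₀/π) × [bracket] = (1628/π) × 0.182880 = 94.770 W/m².
Daily total = Q̄ × 46.00 h × 3600 s/h = 94.770 × 46.00 × 3600 / 10⁶ = 15.69 MJ/m².

15.7 MJ/m²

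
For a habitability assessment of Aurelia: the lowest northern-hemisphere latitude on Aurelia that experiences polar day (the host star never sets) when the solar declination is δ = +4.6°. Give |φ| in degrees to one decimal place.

Polar day requires cos H₀ = −tan φ tan δ ≤ −1, i.e. tan φ tan δ ≥ 1.
The boundary is |tan φ| · |tan δ| = 1, so |φ| = 90° − |δ| = 90° − 4.6° = 85.4° in the northern hemisphere.

|φ| = 85.4°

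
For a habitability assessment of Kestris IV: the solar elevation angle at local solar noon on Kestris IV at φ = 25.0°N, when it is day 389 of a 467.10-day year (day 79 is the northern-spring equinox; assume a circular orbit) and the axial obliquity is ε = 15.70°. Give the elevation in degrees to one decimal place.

51.6°

Solar longitude: λ_s = 360° × (389 − 79)/467.10 = 238.921°.
sin δ = sin 15.70° × sin 238.921° = -0.23176, so δ = -13.401°.
At local noon the hour angle is zero, so the zenith angle equals |φ − δ| = |+25.0° − (-13.401°)| = 38.401°.
Elevation = 90° − 38.401° = 51.6°.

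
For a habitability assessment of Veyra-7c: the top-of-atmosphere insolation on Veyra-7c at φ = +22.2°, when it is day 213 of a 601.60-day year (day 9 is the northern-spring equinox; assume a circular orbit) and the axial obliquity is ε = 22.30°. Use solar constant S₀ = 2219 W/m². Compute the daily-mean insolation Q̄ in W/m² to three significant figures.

Solar longitude: λ_s = 360° × (213 − 9)/601.60 = 122.074°.
sin δ = sin 22.30° × sin 122.074° = 0.32154, so δ = +18.756°.
cos H₀ = −tan(+22.2°) tan(+18.756°) = -0.1386, H₀ = 1.7098 rad.
Bracket: H₀ sin φ sin δ + cos φ cos δ sin H₀ = 1.7098×0.37784×0.32154 + 0.92587×0.94690×0.99035 = 0.207725 + 0.868246 = 1.075971.
Q̄ = (S₀/π) × [bracket] = (2219/π) × 1.075971 = 760.0 W/m².

Q̄ ≈ 760 W/m²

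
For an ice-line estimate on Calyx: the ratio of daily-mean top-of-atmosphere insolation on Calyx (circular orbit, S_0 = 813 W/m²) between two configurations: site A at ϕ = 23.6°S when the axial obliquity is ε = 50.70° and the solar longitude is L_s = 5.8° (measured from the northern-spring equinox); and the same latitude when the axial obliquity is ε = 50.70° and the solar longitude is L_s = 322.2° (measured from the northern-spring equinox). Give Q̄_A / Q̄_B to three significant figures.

— Configuration A (ϕ=-23.6°):
Solar declination: sin δ = sin ε · sin L_s = sin 50.70° × sin 5.8° = 0.07820, so δ = +4.485°.
cos h₀ = −tan(-23.6°) tan(+4.485°) = 0.0343, h₀ = 1.5365 rad.
Bracket: h₀ sin ϕ sin δ + cos ϕ cos δ sin h₀ = 1.5365×-0.40035×0.07820 + 0.91636×0.99694×0.99941 = -0.048104 + 0.913017 = 0.864913.
Q̄ = (S_0/π) × [bracket] = (813/π) × 0.864913 = 223.83 W/m².
— Configuration B (ϕ=-23.6°):
Solar declination: sin δ = sin ε · sin L_s = sin 50.70° × sin 322.2° = -0.47429, so δ = -28.313°.
cos h₀ = −tan(-23.6°) tan(-28.313°) = -0.2354, h₀ = 1.8084 rad.
Bracket: h₀ sin ϕ sin δ + cos ϕ cos δ sin h₀ = 1.8084×-0.40035×-0.47429 + 0.91636×0.88037×0.97191 = 0.343383 + 0.784075 = 1.127458.
Q̄ = (S_0/π) × [bracket] = (813/π) × 1.127458 = 291.77 W/m².
Ratio Q̄_A / Q̄_B = 223.83 / 291.77 = 0.7671.

Q̄_A / Q̄_B ≈ 0.767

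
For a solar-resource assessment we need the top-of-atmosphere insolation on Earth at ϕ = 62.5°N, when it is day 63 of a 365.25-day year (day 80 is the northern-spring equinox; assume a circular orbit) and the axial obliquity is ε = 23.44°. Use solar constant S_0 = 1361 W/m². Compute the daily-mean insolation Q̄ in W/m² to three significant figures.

Q̄ ≈ 134 W/m²

Solar longitude: L_s = 360° × (63 − 80)/365.25 = -16.756°, i.e. -16.756° + 360° = 343.244°.
sin δ = sin 23.44° × sin 343.244° = -0.11468, so δ = -6.585°.
cos h₀ = −tan(+62.5°) tan(-6.585°) = 0.2218, h₀ = 1.3472 rad.
Bracket: h₀ sin ϕ sin δ + cos ϕ cos δ sin h₀ = 1.3472×0.88701×-0.11468 + 0.46175×0.99340×0.97510 = -0.137040 + 0.447281 = 0.310241.
Q̄ = (S_0/π) × [bracket] = (1361/π) × 0.310241 = 134.4 W/m².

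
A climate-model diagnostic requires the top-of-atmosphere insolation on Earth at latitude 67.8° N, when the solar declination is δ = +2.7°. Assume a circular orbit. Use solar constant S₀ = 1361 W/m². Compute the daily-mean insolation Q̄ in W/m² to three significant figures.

cos H₀ = −tan(+67.8°) tan(+2.700°) = -0.1156, H₀ = 1.6866 rad.
Bracket: H₀ sin φ sin δ + cos φ cos δ sin H₀ = 1.6866×0.92587×0.04711 + 0.37784×0.99889×0.99330 = 0.073566 + 0.374892 = 0.448458.
Q̄ = (S₀/π) × [bracket] = (1361/π) × 0.448458 = 194.3 W/m².

Q̄ ≈ 194 W/m²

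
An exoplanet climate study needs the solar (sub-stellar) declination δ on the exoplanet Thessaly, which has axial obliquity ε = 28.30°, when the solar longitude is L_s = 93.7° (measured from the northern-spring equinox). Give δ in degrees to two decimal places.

δ = +28.24°

sin δ = sin ε · sin L_s = sin 28.30° × sin 93.7° = 0.473100.
δ = arcsin(0.473100) = +28.24°.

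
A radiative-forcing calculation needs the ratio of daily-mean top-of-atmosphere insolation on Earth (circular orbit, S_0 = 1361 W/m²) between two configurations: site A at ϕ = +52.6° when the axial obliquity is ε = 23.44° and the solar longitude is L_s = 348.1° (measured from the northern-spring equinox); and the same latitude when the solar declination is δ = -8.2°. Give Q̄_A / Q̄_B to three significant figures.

— Configuration A (ϕ=+52.6°):
Solar declination: sin δ = sin ε · sin L_s = sin 23.44° × sin 348.1° = -0.08203, so δ = -4.705°.
cos h₀ = −tan(+52.6°) tan(-4.705°) = 0.1076, h₀ = 1.4629 rad.
Bracket: h₀ sin ϕ sin δ + cos ϕ cos δ sin h₀ = 1.4629×0.79441×-0.08203 + 0.60738×0.99663×0.99419 = -0.095331 + 0.601816 = 0.506485.
Q̄ = (S_0/π) × [bracket] = (1361/π) × 0.506485 = 219.42 W/m².
— Configuration B (ϕ=+52.6°):
cos h₀ = −tan(+52.6°) tan(-8.200°) = 0.1885, h₀ = 1.3812 rad.
Bracket: h₀ sin ϕ sin δ + cos ϕ cos δ sin h₀ = 1.3812×0.79441×-0.14263 + 0.60738×0.98978×0.98208 = -0.156499 + 0.590400 = 0.433901.
Q̄ = (S_0/π) × [bracket] = (1361/π) × 0.433901 = 187.97 W/m².
Ratio Q̄_A / Q̄_B = 219.42 / 187.97 = 1.167.

Q̄_A / Q̄_B ≈ 1.17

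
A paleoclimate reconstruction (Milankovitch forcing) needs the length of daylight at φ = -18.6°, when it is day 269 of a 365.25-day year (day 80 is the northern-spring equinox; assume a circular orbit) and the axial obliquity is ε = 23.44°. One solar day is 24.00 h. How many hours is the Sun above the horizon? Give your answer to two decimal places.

12.11 h

Solar longitude: λ_s = 360° × (269 − 80)/365.25 = 186.283°.
sin δ = sin 23.44° × sin 186.283° = -0.04354, so δ = -2.495°.
cos H₀ = −tan φ · tan δ = −tan(-18.6°) × tan(-2.495°) = -0.0147, so H₀ = 1.5855 rad = 90.84°.
Daylight = 2H₀/(2π) × 24.00 h = (1.5855/π) × 24.00 = 12.11 h.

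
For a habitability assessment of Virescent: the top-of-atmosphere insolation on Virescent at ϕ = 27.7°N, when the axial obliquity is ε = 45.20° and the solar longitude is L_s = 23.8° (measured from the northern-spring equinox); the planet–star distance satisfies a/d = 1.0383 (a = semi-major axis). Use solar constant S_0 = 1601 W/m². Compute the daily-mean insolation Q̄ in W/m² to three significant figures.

Q̄ ≈ 587 W/m²

Solar declination: sin δ = sin ε · sin L_s = sin 45.20° × sin 23.8° = 0.28634, so δ = +16.639°.
cos h₀ = −tan(+27.7°) tan(+16.639°) = -0.1569, h₀ = 1.7284 rad.
Bracket: h₀ sin ϕ sin δ + cos ϕ cos δ sin h₀ = 1.7284×0.46484×0.28634 + 0.88539×0.95813×0.98761 = 0.230054 + 0.837808 = 1.067862.
Inverse-square distance factor (a/d)² = 1.0383² = 1.078067.
Q̄ = (S_0/π) × 1.078067 × [bracket] = (1601/π) × 1.078067 × 1.067862 = 586.7 W/m².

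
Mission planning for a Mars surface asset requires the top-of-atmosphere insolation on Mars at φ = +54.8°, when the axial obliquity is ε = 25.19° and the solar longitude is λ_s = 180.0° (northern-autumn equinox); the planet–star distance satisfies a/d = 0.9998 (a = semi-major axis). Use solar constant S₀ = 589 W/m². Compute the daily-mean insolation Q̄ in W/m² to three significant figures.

Q̄ ≈ 108 W/m²

Solar declination: sin δ = sin ε · sin λ_s = sin 25.19° × sin 180.0° = 0.00000, so δ = +0.000°.
cos H₀ = −tan(+54.8°) tan(+0.000°) = -0.0000, H₀ = 1.5708 rad.
Bracket: H₀ sin φ sin δ + cos φ cos δ sin H₀ = 1.5708×0.81714×0.00000 + 0.57643×1.00000×1.00000 = 0.000000 + 0.576430 = 0.576430.
Inverse-square distance factor (a/d)² = 0.9998² = 0.999600.
Q̄ = (S₀/π) × 0.999600 × [bracket] = (589/π) × 0.999600 × 0.576430 = 108.0 W/m².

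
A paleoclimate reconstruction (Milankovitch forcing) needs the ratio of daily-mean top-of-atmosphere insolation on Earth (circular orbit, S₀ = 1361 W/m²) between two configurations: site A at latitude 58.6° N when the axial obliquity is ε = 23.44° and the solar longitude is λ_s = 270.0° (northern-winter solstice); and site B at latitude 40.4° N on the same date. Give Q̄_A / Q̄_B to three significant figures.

Q̄_A / Q̄_B ≈ 0.209

— Configuration A (φ=+58.6°):
Solar declination: sin δ = sin ε · sin λ_s = sin 23.44° × sin 270.0° = -0.39779, so δ = -23.440°.
cos H₀ = −tan(+58.6°) tan(-23.440°) = 0.7103, H₀ = 0.7809 rad.
Bracket: H₀ sin φ sin δ + cos φ cos δ sin H₀ = 0.7809×0.85355×-0.39779 + 0.52101×0.91748×0.70390 = -0.265142 + 0.336476 = 0.071334.
Q̄ = (S₀/π) × [bracket] = (1361/π) × 0.071334 = 30.903 W/m².
— Configuration B (φ=+40.4°):
cos H₀ = −tan(+40.4°) tan(-23.440°) = 0.3690, H₀ = 1.1929 rad.
Bracket: H₀ sin φ sin δ + cos φ cos δ sin H₀ = 1.1929×0.64812×-0.39779 + 0.76154×0.91748×0.92943 = -0.307548 + 0.649391 = 0.341843.
Q̄ = (S₀/π) × [bracket] = (1361/π) × 0.341843 = 148.09 W/m².
Ratio Q̄_A / Q̄_B = 30.903 / 148.09 = 0.2087.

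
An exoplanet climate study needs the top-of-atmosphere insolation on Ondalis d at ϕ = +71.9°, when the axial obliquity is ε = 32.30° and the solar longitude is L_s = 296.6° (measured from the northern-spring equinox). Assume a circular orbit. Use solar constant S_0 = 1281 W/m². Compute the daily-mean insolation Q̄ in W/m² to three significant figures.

Q̄ ≈ 0.00 W/m²

Solar declination: sin δ = sin ε · sin L_s = sin 32.30° × sin 296.6° = -0.47779, so δ = -28.541°.
cos h₀ = −tan(+71.9°) tan(-28.541°) = 1.6640 ≥ 1 ⇒ polar night, h₀ = 0 and Q̄ = 0.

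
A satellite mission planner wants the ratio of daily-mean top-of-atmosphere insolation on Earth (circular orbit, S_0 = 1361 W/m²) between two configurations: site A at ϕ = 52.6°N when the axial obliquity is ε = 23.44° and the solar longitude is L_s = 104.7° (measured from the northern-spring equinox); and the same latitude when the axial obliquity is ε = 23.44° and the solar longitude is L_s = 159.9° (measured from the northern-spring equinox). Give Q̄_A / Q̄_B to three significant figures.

Q̄_A / Q̄_B ≈ 1.44

— Configuration A (ϕ=+52.6°):
Solar declination: sin δ = sin ε · sin L_s = sin 23.44° × sin 104.7° = 0.38477, so δ = +22.629°.
cos h₀ = −tan(+52.6°) tan(+22.629°) = -0.5452, h₀ = 2.1475 rad.
Bracket: h₀ sin ϕ sin δ + cos ϕ cos δ sin h₀ = 2.1475×0.79441×0.38477 + 0.60738×0.92301×0.83829 = 0.656416 + 0.469960 = 1.126376.
Q̄ = (S_0/π) × [bracket] = (1361/π) × 1.126376 = 487.97 W/m².
— Configuration B (ϕ=+52.6°):
Solar declination: sin δ = sin ε · sin L_s = sin 23.44° × sin 159.9° = 0.13670, so δ = +7.857°.
cos h₀ = −tan(+52.6°) tan(+7.857°) = -0.1805, h₀ = 1.7523 rad.
Bracket: h₀ sin ϕ sin δ + cos ϕ cos δ sin h₀ = 1.7523×0.79441×0.13670 + 0.60738×0.99061×0.98358 = 0.190293 + 0.591797 = 0.782090.
Q̄ = (S_0/π) × [bracket] = (1361/π) × 0.782090 = 338.82 W/m².
Ratio Q̄_A / Q̄_B = 487.97 / 338.82 = 1.440.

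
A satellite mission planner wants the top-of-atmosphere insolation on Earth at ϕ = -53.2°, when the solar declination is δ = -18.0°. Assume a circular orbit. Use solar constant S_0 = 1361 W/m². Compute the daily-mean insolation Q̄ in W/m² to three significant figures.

Q̄ ≈ 439 W/m²

cos h₀ = −tan(-53.2°) tan(-18.000°) = -0.4343, h₀ = 2.0201 rad.
Bracket: h₀ sin ϕ sin δ + cos ϕ cos δ sin h₀ = 2.0201×-0.80073×-0.30902 + 0.59902×0.95106×0.90075 = 0.499857 + 0.513161 = 1.013018.
Q̄ = (S_0/π) × [bracket] = (1361/π) × 1.013018 = 438.9 W/m².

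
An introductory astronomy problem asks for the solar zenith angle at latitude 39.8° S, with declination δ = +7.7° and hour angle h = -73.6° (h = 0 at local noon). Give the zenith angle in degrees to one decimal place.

θ_z = 82.6°

cos θ_z = sin φ sin δ + cos φ cos δ cos h = -0.085766 + 0.214962 = 0.129196.
θ_z = arccos(0.129196) = 82.6°.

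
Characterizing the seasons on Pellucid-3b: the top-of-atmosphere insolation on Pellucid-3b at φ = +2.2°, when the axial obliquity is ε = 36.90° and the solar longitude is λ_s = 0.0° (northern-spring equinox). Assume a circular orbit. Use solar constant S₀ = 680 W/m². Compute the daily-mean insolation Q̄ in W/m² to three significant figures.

Q̄ ≈ 216 W/m²

Solar declination: sin δ = sin ε · sin λ_s = sin 36.90° × sin 0.0° = 0.00000, so δ = +0.000°.
cos H₀ = −tan(+2.2°) tan(+0.000°) = -0.0000, H₀ = 1.5708 rad.
Bracket: H₀ sin φ sin δ + cos φ cos δ sin H₀ = 1.5708×0.03839×0.00000 + 0.99926×1.00000×1.00000 = 0.000000 + 0.999260 = 0.999260.
Q̄ = (S₀/π) × [bracket] = (680/π) × 0.999260 = 216.3 W/m².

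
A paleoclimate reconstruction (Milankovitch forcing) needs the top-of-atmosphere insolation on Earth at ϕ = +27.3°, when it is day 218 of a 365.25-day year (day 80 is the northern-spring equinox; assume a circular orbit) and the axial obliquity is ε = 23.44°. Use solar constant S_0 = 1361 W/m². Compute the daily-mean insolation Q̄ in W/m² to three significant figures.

Solar longitude: L_s = 360° × (218 − 80)/365.25 = 136.016°.
sin δ = sin 23.44° × sin 136.016° = 0.27625, so δ = +16.036°.
cos h₀ = −tan(+27.3°) tan(+16.036°) = -0.1484, h₀ = 1.7197 rad.
Bracket: h₀ sin ϕ sin δ + cos ϕ cos δ sin h₀ = 1.7197×0.45865×0.27625 + 0.88862×0.96109×0.98893 = 0.217890 + 0.844590 = 1.062480.
Q̄ = (S_0/π) × [bracket] = (1361/π) × 1.062480 = 460.3 W/m².

Q̄ ≈ 460 W/m²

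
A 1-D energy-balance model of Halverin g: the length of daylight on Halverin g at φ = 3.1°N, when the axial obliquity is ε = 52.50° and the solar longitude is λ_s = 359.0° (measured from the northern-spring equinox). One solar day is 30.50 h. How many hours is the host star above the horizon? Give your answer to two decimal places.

15.24 h

Solar declination: sin δ = sin ε · sin λ_s = sin 52.50° × sin 359.0° = -0.01385, so δ = -0.793°.
cos H₀ = −tan φ · tan δ = −tan(+3.1°) × tan(-0.793°) = 0.0007, so H₀ = 1.5700 rad = 89.96°.
Daylight = 2H₀/(2π) × 30.50 h = (1.5700/π) × 30.50 = 15.24 h.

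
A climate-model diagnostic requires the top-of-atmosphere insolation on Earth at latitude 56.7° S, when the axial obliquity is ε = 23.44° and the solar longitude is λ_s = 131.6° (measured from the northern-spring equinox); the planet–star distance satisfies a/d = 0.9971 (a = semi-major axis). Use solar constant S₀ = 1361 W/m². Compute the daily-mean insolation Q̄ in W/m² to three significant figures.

Solar declination: sin δ = sin ε · sin λ_s = sin 23.44° × sin 131.6° = 0.29747, so δ = +17.305°.
cos H₀ = −tan(-56.7°) tan(+17.305°) = 0.4743, H₀ = 1.0766 rad.
Bracket: H₀ sin φ sin δ + cos φ cos δ sin H₀ = 1.0766×-0.83581×0.29747 + 0.54902×0.95473×0.88035 = -0.267673 + 0.461449 = 0.193776.
Inverse-square distance factor (a/d)² = 0.9971² = 0.994208.
Q̄ = (S₀/π) × 0.994208 × [bracket] = (1361/π) × 0.994208 × 0.193776 = 83.46 W/m².

Q̄ ≈ 83.5 W/m²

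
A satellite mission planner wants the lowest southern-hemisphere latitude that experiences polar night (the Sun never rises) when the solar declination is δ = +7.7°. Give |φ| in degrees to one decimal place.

|φ| = 82.3°

Polar night requires cos H₀ = −tan φ tan δ ≥ 1, i.e. tan φ tan δ ≤ −1.
The boundary is |tan φ| · |tan δ| = 1, so |φ| = 90° − |δ| = 90° − 7.7° = 82.3° in the southern hemisphere.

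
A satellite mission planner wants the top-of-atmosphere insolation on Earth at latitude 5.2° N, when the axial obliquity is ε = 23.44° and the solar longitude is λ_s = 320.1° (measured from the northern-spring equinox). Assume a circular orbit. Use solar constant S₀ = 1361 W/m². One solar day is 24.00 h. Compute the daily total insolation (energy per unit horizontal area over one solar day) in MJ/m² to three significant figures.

34.7 MJ/m²

Solar declination: sin δ = sin ε · sin λ_s = sin 23.44° × sin 320.1° = -0.25516, so δ = -14.783°.
cos H₀ = −tan(+5.2°) tan(-14.783°) = 0.0240, H₀ = 1.5468 rad.
Bracket: H₀ sin φ sin δ + cos φ cos δ sin H₀ = 1.5468×0.09063×-0.25516 + 0.99588×0.96690×0.99971 = -0.035770 + 0.962637 = 0.926867.
Q̄ = (S₀/π) × [bracket] = (1361/π) × 0.926867 = 401.54 W/m².
Daily total = Q̄ × 24.00 h × 3600 s/h = 401.54 × 24.00 × 3600 / 10⁶ = 34.69 MJ/m².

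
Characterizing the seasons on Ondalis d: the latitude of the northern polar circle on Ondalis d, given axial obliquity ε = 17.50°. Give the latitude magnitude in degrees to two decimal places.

72.50°

The polar circle is the lowest latitude that experiences at least one full rotation of continuous daylight at the northern-summer solstice; it lies at |φ| = 90° − ε = 90° − 17.50° = 72.50°.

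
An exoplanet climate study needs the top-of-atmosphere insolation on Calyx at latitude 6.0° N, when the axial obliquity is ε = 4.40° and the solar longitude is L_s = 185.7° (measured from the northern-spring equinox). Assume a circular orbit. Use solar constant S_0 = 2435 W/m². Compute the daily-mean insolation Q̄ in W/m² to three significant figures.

Solar declination: sin δ = sin ε · sin L_s = sin 4.40° × sin 185.7° = -0.00762, so δ = -0.437°.
cos h₀ = −tan(+6.0°) tan(-0.437°) = 0.0008, h₀ = 1.5700 rad.
Bracket: h₀ sin ϕ sin δ + cos ϕ cos δ sin h₀ = 1.5700×0.10453×-0.00762 + 0.99452×0.99997×1.00000 = -0.001251 + 0.994490 = 0.993239.
Q̄ = (S_0/π) × [bracket] = (2435/π) × 0.993239 = 769.8 W/m².

Q̄ ≈ 770 W/m²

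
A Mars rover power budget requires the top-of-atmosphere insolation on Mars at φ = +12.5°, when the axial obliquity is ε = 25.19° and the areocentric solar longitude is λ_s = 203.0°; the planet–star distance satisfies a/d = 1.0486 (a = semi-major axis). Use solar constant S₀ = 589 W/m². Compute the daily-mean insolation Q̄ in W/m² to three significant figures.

sin δ = sin 25.19° × sin 203.0° = -0.16630, so δ = -9.573°.
cos H₀ = −tan(+12.5°) tan(-9.573°) = 0.0374, H₀ = 1.5334 rad.
Bracket: H₀ sin φ sin δ + cos φ cos δ sin H₀ = 1.5334×0.21644×-0.16630 + 0.97630×0.98607×0.99930 = -0.055193 + 0.962026 = 0.906833.
Inverse-square distance factor (a/d)² = 1.0486² = 1.099562.
Q̄ = (S₀/π) × 1.099562 × [bracket] = (589/π) × 1.099562 × 0.906833 = 186.9 W/m².

Q̄ ≈ 187 W/m²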